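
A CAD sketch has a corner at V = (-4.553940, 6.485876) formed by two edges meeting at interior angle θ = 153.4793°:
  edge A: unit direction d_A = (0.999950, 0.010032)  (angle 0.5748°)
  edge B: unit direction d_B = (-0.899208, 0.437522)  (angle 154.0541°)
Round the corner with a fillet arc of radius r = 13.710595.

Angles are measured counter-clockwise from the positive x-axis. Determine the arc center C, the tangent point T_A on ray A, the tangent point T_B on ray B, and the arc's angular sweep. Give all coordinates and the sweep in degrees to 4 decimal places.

center=(-1.4606,20.2282) T_A=(-1.3231,6.5183) T_B=(-7.4593,7.8995) sweep=26.5207

bisector direction at 77.3144° = (0.219600,0.975590)
center distance |VC| = r/sin(θ/2) = 13.710595/sin(76.7396°) = 14.086163
C = V + |VC|·bis = (-1.4606,20.2282)
T_A = V + ((C−V)·d_A)·d_A = V + 3.2310·d_A = (-1.3231,6.5183)
T_B = V + ((C−V)·d_B)·d_B = V + 3.2310·d_B = (-7.4593,7.8995)
sweep = 180° − θ = 26.5207°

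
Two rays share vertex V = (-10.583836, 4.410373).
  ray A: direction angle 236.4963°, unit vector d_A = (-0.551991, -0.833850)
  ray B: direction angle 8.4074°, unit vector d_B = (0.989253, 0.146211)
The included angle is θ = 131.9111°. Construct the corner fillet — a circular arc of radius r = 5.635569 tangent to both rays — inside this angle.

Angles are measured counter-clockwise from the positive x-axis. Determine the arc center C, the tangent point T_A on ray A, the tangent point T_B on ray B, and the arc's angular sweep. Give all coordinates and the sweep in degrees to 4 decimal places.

bisector direction at 302.4518° = (0.536591,-0.843843)
center distance |VC| = r/sin(θ/2) = 5.635569/sin(65.9556°) = 6.171032
C = V + |VC|·bis = (-7.2725,-0.7970)
T_A = V + ((C−V)·d_A)·d_A = V + 2.5144·d_A = (-11.9717,2.3138)
T_B = V + ((C−V)·d_B)·d_B = V + 2.5144·d_B = (-8.0965,4.7780)
sweep = 180° − θ = 48.0889°

center=(-7.2725,-0.7970) T_A=(-11.9717,2.3138) T_B=(-8.0965,4.7780) sweep=48.0889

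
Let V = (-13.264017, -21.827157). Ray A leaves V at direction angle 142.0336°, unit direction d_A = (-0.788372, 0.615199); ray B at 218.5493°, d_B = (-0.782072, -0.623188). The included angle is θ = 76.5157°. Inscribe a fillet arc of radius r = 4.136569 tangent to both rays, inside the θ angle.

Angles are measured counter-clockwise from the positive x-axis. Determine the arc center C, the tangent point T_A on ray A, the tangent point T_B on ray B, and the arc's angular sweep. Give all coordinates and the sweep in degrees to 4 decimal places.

center=(-19.9444,-21.8611) T_A=(-17.3996,-18.6000) T_B=(-17.3666,-25.0962) sweep=103.4843

bisector direction at 180.2915° = (-0.999987,-0.005087)
center distance |VC| = r/sin(θ/2) = 4.136569/sin(38.2578°) = 6.680489
C = V + |VC|·bis = (-19.9444,-21.8611)
T_A = V + ((C−V)·d_A)·d_A = V + 5.2457·d_A = (-17.3996,-18.6000)
T_B = V + ((C−V)·d_B)·d_B = V + 5.2457·d_B = (-17.3666,-25.0962)
sweep = 180° − θ = 103.4843°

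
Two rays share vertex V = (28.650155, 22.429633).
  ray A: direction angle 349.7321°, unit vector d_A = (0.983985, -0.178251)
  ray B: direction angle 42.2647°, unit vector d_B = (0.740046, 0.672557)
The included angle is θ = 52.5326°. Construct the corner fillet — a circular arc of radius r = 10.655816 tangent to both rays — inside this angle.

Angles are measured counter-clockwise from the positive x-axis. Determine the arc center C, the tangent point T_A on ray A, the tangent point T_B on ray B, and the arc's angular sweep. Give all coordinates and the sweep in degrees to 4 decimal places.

center=(51.7961,29.0659) T_A=(49.8967,18.5808) T_B=(44.6295,36.9517) sweep=127.4674

bisector direction at 15.9984° = (0.961269,0.275611)
center distance |VC| = r/sin(θ/2) = 10.655816/sin(26.2663°) = 24.078556
C = V + |VC|·bis = (51.7961,29.0659)
T_A = V + ((C−V)·d_A)·d_A = V + 21.5924·d_A = (49.8967,18.5808)
T_B = V + ((C−V)·d_B)·d_B = V + 21.5924·d_B = (44.6295,36.9517)
sweep = 180° − θ = 127.4674°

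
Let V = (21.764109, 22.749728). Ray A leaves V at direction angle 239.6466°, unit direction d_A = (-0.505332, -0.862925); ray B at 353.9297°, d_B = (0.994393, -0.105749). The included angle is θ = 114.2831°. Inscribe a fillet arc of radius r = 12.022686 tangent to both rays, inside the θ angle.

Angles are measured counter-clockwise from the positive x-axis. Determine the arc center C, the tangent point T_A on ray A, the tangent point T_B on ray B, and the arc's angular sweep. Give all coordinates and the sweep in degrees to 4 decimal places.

center=(28.2146,9.9733) T_A=(17.8400,16.0487) T_B=(29.4860,21.9285) sweep=65.7169

bisector direction at 296.7881° = (0.450693,-0.892679)
center distance |VC| = r/sin(θ/2) = 12.022686/sin(57.1416°) = 14.312491
C = V + |VC|·bis = (28.2146,9.9733)
T_A = V + ((C−V)·d_A)·d_A = V + 7.7655·d_A = (17.8400,16.0487)
T_B = V + ((C−V)·d_B)·d_B = V + 7.7655·d_B = (29.4860,21.9285)
sweep = 180° − θ = 65.7169°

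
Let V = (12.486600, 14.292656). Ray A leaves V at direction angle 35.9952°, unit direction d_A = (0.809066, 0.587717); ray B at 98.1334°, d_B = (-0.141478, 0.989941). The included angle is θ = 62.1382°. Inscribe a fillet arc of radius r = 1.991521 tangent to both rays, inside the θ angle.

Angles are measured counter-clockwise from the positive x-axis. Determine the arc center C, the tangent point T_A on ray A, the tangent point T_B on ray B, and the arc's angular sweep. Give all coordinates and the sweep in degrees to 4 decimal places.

center=(13.9904,17.8466) T_A=(15.1609,16.2353) T_B=(12.0190,17.5648) sweep=117.8618

bisector direction at 67.0643° = (0.389698,0.920943)
center distance |VC| = r/sin(θ/2) = 1.991521/sin(31.0691°) = 3.859002
C = V + |VC|·bis = (13.9904,17.8466)
T_A = V + ((C−V)·d_A)·d_A = V + 3.3054·d_A = (15.1609,16.2353)
T_B = V + ((C−V)·d_B)·d_B = V + 3.3054·d_B = (12.0190,17.5648)
sweep = 180° − θ = 117.8618°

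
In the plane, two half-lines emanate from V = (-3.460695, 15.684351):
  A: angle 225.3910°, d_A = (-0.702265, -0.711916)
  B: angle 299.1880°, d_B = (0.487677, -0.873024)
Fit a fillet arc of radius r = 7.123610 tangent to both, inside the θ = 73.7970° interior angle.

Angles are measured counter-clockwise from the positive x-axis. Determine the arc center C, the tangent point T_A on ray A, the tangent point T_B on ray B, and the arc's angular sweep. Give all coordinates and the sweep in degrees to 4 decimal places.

bisector direction at 262.2895° = (-0.134168,-0.990959)
center distance |VC| = r/sin(θ/2) = 7.123610/sin(36.8985°) = 11.864788
C = V + |VC|·bis = (-5.0526,3.9268)
T_A = V + ((C−V)·d_A)·d_A = V + 9.4883·d_A = (-10.1240,8.9295)
T_B = V + ((C−V)·d_B)·d_B = V + 9.4883·d_B = (1.1665,7.4009)
sweep = 180° − θ = 106.2030°

center=(-5.0526,3.9268) T_A=(-10.1240,8.9295) T_B=(1.1665,7.4009) sweep=106.2030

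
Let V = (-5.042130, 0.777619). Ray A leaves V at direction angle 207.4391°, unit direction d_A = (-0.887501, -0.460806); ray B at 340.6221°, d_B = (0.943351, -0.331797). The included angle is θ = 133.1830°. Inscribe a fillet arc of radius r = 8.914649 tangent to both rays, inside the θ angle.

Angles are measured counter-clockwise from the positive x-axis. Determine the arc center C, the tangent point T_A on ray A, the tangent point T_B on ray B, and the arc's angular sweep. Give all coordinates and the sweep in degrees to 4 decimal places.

center=(-4.3593,-8.9125) T_A=(-8.4672,-1.0008) T_B=(-1.4015,-0.5029) sweep=46.8170

bisector direction at 274.0306° = (0.070289,-0.997527)
center distance |VC| = r/sin(θ/2) = 8.914649/sin(66.5915°) = 9.714167
C = V + |VC|·bis = (-4.3593,-8.9125)
T_A = V + ((C−V)·d_A)·d_A = V + 3.8593·d_A = (-8.4672,-1.0008)
T_B = V + ((C−V)·d_B)·d_B = V + 3.8593·d_B = (-1.4015,-0.5029)
sweep = 180° − θ = 46.8170°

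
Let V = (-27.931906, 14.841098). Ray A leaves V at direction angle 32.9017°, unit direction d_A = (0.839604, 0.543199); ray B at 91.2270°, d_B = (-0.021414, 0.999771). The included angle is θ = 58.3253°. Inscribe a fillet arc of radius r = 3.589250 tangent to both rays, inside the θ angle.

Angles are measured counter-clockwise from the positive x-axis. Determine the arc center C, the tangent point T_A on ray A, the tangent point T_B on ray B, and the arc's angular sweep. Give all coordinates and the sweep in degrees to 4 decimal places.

bisector direction at 62.0644° = (0.468480,0.883474)
center distance |VC| = r/sin(θ/2) = 3.589250/sin(29.1626°) = 7.365729
C = V + |VC|·bis = (-24.4812,21.3485)
T_A = V + ((C−V)·d_A)·d_A = V + 6.4320·d_A = (-22.5315,18.3350)
T_B = V + ((C−V)·d_B)·d_B = V + 6.4320·d_B = (-28.0696,21.2717)
sweep = 180° − θ = 121.6747°

center=(-24.4812,21.3485) T_A=(-22.5315,18.3350) T_B=(-28.0696,21.2717) sweep=121.6747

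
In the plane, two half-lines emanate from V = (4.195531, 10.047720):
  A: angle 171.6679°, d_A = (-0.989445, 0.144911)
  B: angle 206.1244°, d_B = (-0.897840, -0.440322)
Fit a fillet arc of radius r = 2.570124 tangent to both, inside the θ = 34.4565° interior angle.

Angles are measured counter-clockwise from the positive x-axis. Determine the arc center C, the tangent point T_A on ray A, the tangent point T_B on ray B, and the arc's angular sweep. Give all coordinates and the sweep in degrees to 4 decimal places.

bisector direction at 188.8962° = (-0.987970,-0.154644)
center distance |VC| = r/sin(θ/2) = 2.570124/sin(17.2282°) = 8.677603
C = V + |VC|·bis = (-4.3777,8.7058)
T_A = V + ((C−V)·d_A)·d_A = V + 8.2883·d_A = (-4.0052,11.2488)
T_B = V + ((C−V)·d_B)·d_B = V + 8.2883·d_B = (-3.2460,6.3982)
sweep = 180° − θ = 145.5435°

center=(-4.3777,8.7058) T_A=(-4.0052,11.2488) T_B=(-3.2460,6.3982) sweep=145.5435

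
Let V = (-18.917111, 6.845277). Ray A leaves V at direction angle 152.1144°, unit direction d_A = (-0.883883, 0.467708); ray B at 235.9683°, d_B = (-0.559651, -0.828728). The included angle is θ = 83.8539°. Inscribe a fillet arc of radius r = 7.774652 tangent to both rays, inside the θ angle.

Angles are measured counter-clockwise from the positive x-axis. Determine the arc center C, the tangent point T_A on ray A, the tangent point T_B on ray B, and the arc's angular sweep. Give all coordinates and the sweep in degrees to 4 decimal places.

center=(-30.2050,4.0222) T_A=(-26.5687,10.8941) T_B=(-23.7619,-0.3289) sweep=96.1461

bisector direction at 194.0413° = (-0.970121,-0.242622)
center distance |VC| = r/sin(θ/2) = 7.774652/sin(41.9269°) = 11.635520
C = V + |VC|·bis = (-30.2050,4.0222)
T_A = V + ((C−V)·d_A)·d_A = V + 8.6568·d_A = (-26.5687,10.8941)
T_B = V + ((C−V)·d_B)·d_B = V + 8.6568·d_B = (-23.7619,-0.3289)
sweep = 180° − θ = 96.1461°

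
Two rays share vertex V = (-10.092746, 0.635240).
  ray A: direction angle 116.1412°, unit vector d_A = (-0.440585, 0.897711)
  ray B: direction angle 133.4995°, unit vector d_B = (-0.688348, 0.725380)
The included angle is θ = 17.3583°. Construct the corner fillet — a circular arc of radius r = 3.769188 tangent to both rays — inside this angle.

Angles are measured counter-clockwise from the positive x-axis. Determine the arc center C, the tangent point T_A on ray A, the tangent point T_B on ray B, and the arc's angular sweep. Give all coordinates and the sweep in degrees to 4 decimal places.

bisector direction at 124.8203° = (-0.571005,0.820946)
center distance |VC| = r/sin(θ/2) = 3.769188/sin(8.6791°) = 24.977870
C = V + |VC|·bis = (-24.3552,21.1407)
T_A = V + ((C−V)·d_A)·d_A = V + 24.6918·d_A = (-20.9716,22.8014)
T_B = V + ((C−V)·d_B)·d_B = V + 24.6918·d_B = (-27.0893,18.5462)
sweep = 180° − θ = 162.6417°

center=(-24.3552,21.1407) T_A=(-20.9716,22.8014) T_B=(-27.0893,18.5462) sweep=162.6417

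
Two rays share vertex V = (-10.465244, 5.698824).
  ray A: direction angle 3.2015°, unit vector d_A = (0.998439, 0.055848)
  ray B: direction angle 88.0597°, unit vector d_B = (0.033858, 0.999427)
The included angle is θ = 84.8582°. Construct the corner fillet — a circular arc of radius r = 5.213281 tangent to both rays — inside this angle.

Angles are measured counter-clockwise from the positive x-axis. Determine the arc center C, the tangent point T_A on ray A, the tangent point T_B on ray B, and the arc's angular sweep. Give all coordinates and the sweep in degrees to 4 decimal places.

center=(-5.0618,11.2225) T_A=(-4.7707,6.0173) T_B=(-10.2721,11.3990) sweep=95.1418

bisector direction at 45.6306° = (0.699282,0.714846)
center distance |VC| = r/sin(θ/2) = 5.213281/sin(42.4291°) = 7.727073
C = V + |VC|·bis = (-5.0618,11.2225)
T_A = V + ((C−V)·d_A)·d_A = V + 5.7035·d_A = (-4.7707,6.0173)
T_B = V + ((C−V)·d_B)·d_B = V + 5.7035·d_B = (-10.2721,11.3990)
sweep = 180° − θ = 95.1418°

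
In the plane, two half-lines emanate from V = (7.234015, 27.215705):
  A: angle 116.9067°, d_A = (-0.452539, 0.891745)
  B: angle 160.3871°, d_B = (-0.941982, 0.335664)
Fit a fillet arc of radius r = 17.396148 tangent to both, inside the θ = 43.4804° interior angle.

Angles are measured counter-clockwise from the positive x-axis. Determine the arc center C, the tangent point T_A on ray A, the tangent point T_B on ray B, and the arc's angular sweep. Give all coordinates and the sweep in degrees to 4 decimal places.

bisector direction at 138.6469° = (-0.750652,0.660698)
center distance |VC| = r/sin(θ/2) = 17.396148/sin(21.7402°) = 46.966024
C = V + |VC|·bis = (-28.0211,58.2460)
T_A = V + ((C−V)·d_A)·d_A = V + 43.6255·d_A = (-12.5082,66.1185)
T_B = V + ((C−V)·d_B)·d_B = V + 43.6255·d_B = (-33.8604,41.8592)
sweep = 180° − θ = 136.5196°

center=(-28.0211,58.2460) T_A=(-12.5082,66.1185) T_B=(-33.8604,41.8592) sweep=136.5196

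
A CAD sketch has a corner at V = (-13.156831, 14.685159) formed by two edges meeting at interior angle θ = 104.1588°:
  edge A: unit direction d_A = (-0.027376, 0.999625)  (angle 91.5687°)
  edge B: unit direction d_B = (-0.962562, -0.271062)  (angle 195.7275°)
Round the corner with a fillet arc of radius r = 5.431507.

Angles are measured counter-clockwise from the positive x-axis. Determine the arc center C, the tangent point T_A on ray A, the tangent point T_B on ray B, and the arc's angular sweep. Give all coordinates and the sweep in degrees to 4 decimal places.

bisector direction at 143.6481° = (-0.805392,0.592743)
center distance |VC| = r/sin(θ/2) = 5.431507/sin(52.0794°) = 6.885233
C = V + |VC|·bis = (-18.7021,18.7663)
T_A = V + ((C−V)·d_A)·d_A = V + 4.2315·d_A = (-13.2727,18.9150)
T_B = V + ((C−V)·d_B)·d_B = V + 4.2315·d_B = (-17.2299,13.5382)
sweep = 180° − θ = 75.8412°

center=(-18.7021,18.7663) T_A=(-13.2727,18.9150) T_B=(-17.2299,13.5382) sweep=75.8412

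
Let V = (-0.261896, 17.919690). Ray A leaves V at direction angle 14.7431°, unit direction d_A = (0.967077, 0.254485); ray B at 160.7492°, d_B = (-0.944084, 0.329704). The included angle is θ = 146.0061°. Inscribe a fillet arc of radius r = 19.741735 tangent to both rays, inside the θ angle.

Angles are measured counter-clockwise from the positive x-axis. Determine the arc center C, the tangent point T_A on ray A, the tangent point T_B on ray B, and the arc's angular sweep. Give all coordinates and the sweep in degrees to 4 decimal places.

center=(0.5499,38.5472) T_A=(5.5739,19.4554) T_B=(-5.9590,19.9093) sweep=33.9939

bisector direction at 87.7462° = (0.039327,0.999226)
center distance |VC| = r/sin(θ/2) = 19.741735/sin(73.0031°) = 20.643434
C = V + |VC|·bis = (0.5499,38.5472)
T_A = V + ((C−V)·d_A)·d_A = V + 6.0345·d_A = (5.5739,19.4554)
T_B = V + ((C−V)·d_B)·d_B = V + 6.0345·d_B = (-5.9590,19.9093)
sweep = 180° − θ = 33.9939°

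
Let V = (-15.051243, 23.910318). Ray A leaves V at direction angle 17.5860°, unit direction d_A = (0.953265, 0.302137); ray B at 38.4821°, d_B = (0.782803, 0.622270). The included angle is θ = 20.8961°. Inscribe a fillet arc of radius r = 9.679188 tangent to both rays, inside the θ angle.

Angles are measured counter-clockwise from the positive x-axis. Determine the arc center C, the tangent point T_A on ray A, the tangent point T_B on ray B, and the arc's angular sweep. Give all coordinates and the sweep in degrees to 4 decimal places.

bisector direction at 28.0340° = (0.882668,0.469996)
center distance |VC| = r/sin(θ/2) = 9.679188/sin(10.4481°) = 53.374754
C = V + |VC|·bis = (32.0610,48.9962)
T_A = V + ((C−V)·d_A)·d_A = V + 52.4898·d_A = (34.9854,39.7694)
T_B = V + ((C−V)·d_B)·d_B = V + 52.4898·d_B = (26.0379,56.5731)
sweep = 180° − θ = 159.1039°

center=(32.0610,48.9962) T_A=(34.9854,39.7694) T_B=(26.0379,56.5731) sweep=159.1039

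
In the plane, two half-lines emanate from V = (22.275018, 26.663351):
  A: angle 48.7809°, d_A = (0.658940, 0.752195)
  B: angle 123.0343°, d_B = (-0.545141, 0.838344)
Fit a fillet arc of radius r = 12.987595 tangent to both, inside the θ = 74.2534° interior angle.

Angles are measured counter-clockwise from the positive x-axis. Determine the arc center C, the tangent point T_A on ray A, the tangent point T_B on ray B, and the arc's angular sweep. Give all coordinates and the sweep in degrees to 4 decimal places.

center=(23.8106,48.1261) T_A=(33.5798,39.5681) T_B=(12.9225,41.0460) sweep=105.7466

bisector direction at 85.9076° = (0.071365,0.997450)
center distance |VC| = r/sin(θ/2) = 12.987595/sin(37.1267°) = 21.517618
C = V + |VC|·bis = (23.8106,48.1261)
T_A = V + ((C−V)·d_A)·d_A = V + 17.1561·d_A = (33.5798,39.5681)
T_B = V + ((C−V)·d_B)·d_B = V + 17.1561·d_B = (12.9225,41.0460)
sweep = 180° − θ = 105.7466°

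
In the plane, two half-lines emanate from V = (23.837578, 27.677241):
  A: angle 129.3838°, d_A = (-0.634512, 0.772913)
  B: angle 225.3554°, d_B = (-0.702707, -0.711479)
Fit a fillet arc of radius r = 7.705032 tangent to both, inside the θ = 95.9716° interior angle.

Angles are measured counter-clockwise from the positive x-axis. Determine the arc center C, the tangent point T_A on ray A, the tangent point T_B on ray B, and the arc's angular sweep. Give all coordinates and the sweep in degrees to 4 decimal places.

center=(13.4780,28.1532) T_A=(19.4334,33.0421) T_B=(18.9600,22.7388) sweep=84.0284

bisector direction at 177.3696° = (-0.998946,0.045893)
center distance |VC| = r/sin(θ/2) = 7.705032/sin(47.9858°) = 10.370458
C = V + |VC|·bis = (13.4780,28.1532)
T_A = V + ((C−V)·d_A)·d_A = V + 6.9411·d_A = (19.4334,33.0421)
T_B = V + ((C−V)·d_B)·d_B = V + 6.9411·d_B = (18.9600,22.7388)
sweep = 180° − θ = 84.0284°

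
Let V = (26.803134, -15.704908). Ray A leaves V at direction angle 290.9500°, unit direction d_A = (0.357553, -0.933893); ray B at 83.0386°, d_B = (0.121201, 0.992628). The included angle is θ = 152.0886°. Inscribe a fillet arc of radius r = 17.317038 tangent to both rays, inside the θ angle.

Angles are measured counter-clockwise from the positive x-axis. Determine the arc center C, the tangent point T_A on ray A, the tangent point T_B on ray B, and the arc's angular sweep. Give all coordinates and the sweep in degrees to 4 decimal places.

center=(44.5141,-13.5321) T_A=(28.3418,-19.7238) T_B=(27.3247,-11.4332) sweep=27.9114

bisector direction at 6.9943° = (0.992558,0.121771)
center distance |VC| = r/sin(θ/2) = 17.317038/sin(76.0443°) = 17.843741
C = V + |VC|·bis = (44.5141,-13.5321)
T_A = V + ((C−V)·d_A)·d_A = V + 4.3034·d_A = (28.3418,-19.7238)
T_B = V + ((C−V)·d_B)·d_B = V + 4.3034·d_B = (27.3247,-11.4332)
sweep = 180° − θ = 27.9114°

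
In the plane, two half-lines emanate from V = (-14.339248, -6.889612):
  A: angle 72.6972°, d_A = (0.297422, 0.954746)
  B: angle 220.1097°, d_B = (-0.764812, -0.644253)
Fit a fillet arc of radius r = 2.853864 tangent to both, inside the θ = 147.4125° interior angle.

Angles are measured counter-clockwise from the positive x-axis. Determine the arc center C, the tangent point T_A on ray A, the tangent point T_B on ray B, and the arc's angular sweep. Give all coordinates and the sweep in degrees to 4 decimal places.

bisector direction at 146.4034° = (-0.832955,0.553341)
center distance |VC| = r/sin(θ/2) = 2.853864/sin(73.7062°) = 2.973283
C = V + |VC|·bis = (-16.8159,-5.2444)
T_A = V + ((C−V)·d_A)·d_A = V + 0.8342·d_A = (-14.0911,-6.0932)
T_B = V + ((C−V)·d_B)·d_B = V + 0.8342·d_B = (-14.9772,-7.4270)
sweep = 180° − θ = 32.5875°

center=(-16.8159,-5.2444) T_A=(-14.0911,-6.0932) T_B=(-14.9772,-7.4270) sweep=32.5875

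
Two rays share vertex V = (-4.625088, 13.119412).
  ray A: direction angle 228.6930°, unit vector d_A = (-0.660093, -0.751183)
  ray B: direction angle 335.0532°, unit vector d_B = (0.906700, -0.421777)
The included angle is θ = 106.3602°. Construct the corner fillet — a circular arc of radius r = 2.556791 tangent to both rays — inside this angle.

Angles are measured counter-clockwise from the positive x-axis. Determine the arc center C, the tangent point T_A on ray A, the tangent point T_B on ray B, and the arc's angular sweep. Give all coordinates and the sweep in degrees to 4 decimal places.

center=(-3.9680,9.9938) T_A=(-5.8886,11.6816) T_B=(-2.8896,12.3121) sweep=73.6398

bisector direction at 281.8731° = (0.205745,-0.978606)
center distance |VC| = r/sin(θ/2) = 2.556791/sin(53.1801°) = 3.193900
C = V + |VC|·bis = (-3.9680,9.9938)
T_A = V + ((C−V)·d_A)·d_A = V + 1.9141·d_A = (-5.8886,11.6816)
T_B = V + ((C−V)·d_B)·d_B = V + 1.9141·d_B = (-2.8896,12.3121)
sweep = 180° − θ = 73.6398°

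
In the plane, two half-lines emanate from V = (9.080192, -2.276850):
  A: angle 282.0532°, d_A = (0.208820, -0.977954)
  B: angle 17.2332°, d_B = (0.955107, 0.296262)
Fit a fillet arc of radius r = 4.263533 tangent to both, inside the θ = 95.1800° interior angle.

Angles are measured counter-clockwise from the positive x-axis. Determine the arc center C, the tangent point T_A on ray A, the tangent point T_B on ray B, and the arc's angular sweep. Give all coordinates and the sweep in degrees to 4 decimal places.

bisector direction at 329.6432° = (0.862895,-0.505383)
center distance |VC| = r/sin(θ/2) = 4.263533/sin(47.5900°) = 5.774503
C = V + |VC|·bis = (14.0630,-5.1952)
T_A = V + ((C−V)·d_A)·d_A = V + 3.8945·d_A = (9.8934,-6.0855)
T_B = V + ((C−V)·d_B)·d_B = V + 3.8945·d_B = (12.7999,-1.1231)
sweep = 180° − θ = 84.8200°

center=(14.0630,-5.1952) T_A=(9.8934,-6.0855) T_B=(12.7999,-1.1231) sweep=84.8200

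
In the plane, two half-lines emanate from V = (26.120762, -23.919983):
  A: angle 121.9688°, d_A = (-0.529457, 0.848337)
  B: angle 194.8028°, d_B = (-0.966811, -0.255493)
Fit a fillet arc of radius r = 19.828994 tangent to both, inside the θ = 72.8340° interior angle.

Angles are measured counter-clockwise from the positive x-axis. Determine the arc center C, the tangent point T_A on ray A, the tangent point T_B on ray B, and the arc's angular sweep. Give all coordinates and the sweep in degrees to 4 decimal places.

bisector direction at 158.3858° = (-0.929685,0.368355)
center distance |VC| = r/sin(θ/2) = 19.828994/sin(36.4170°) = 33.401394
C = V + |VC|·bis = (-4.9320,-11.6164)
T_A = V + ((C−V)·d_A)·d_A = V + 26.8787·d_A = (11.8896,-1.1178)
T_B = V + ((C−V)·d_B)·d_B = V + 26.8787·d_B = (0.1341,-30.7873)
sweep = 180° − θ = 107.1660°

center=(-4.9320,-11.6164) T_A=(11.8896,-1.1178) T_B=(0.1341,-30.7873) sweep=107.1660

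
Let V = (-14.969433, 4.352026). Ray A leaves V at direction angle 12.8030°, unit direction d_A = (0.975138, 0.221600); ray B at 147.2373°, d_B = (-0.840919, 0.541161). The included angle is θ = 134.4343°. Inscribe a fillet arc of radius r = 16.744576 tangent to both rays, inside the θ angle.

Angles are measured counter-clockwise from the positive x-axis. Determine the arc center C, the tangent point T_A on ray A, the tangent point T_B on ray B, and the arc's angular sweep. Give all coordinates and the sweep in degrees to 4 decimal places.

center=(-11.8220,22.2388) T_A=(-8.1114,5.9105) T_B=(-20.8835,8.1579) sweep=45.5657

bisector direction at 80.0202° = (0.173302,0.984869)
center distance |VC| = r/sin(θ/2) = 16.744576/sin(67.2172°) = 18.161557
C = V + |VC|·bis = (-11.8220,22.2388)
T_A = V + ((C−V)·d_A)·d_A = V + 7.0329·d_A = (-8.1114,5.9105)
T_B = V + ((C−V)·d_B)·d_B = V + 7.0329·d_B = (-20.8835,8.1579)
sweep = 180° − θ = 45.5657°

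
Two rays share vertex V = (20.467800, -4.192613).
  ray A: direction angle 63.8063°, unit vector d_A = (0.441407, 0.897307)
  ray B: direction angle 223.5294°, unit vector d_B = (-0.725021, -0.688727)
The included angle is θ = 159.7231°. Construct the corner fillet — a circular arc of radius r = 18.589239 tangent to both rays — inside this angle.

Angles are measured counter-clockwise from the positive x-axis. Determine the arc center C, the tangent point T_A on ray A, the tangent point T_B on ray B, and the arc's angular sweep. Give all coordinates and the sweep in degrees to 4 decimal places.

bisector direction at 143.6678° = (-0.805596,0.592465)
center distance |VC| = r/sin(θ/2) = 18.589239/sin(79.8615°) = 18.884109
C = V + |VC|·bis = (5.2548,6.9956)
T_A = V + ((C−V)·d_A)·d_A = V + 3.3241·d_A = (21.9351,-1.2099)
T_B = V + ((C−V)·d_B)·d_B = V + 3.3241·d_B = (18.0577,-6.4820)
sweep = 180° − θ = 20.2769°

center=(5.2548,6.9956) T_A=(21.9351,-1.2099) T_B=(18.0577,-6.4820) sweep=20.2769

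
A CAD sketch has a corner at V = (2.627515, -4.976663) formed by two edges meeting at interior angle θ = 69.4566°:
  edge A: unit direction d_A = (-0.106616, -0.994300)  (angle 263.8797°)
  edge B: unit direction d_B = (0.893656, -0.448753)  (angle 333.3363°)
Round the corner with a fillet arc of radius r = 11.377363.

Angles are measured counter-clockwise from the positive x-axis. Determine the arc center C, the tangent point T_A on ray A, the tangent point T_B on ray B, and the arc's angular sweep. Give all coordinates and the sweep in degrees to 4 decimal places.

bisector direction at 298.6080° = (0.478814,-0.877916)
center distance |VC| = r/sin(θ/2) = 11.377363/sin(34.7283°) = 19.971304
C = V + |VC|·bis = (12.1901,-22.5098)
T_A = V + ((C−V)·d_A)·d_A = V + 16.4137·d_A = (0.8775,-21.2968)
T_B = V + ((C−V)·d_B)·d_B = V + 16.4137·d_B = (17.2957,-12.3423)
sweep = 180° − θ = 110.5434°

center=(12.1901,-22.5098) T_A=(0.8775,-21.2968) T_B=(17.2957,-12.3423) sweep=110.5434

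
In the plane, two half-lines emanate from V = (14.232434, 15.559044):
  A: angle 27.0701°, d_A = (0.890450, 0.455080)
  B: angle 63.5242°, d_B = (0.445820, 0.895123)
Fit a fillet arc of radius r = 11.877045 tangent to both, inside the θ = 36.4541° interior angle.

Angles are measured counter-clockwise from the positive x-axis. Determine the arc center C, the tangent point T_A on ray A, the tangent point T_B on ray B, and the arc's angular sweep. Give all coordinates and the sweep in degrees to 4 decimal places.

bisector direction at 45.2971° = (0.703430,0.710764)
center distance |VC| = r/sin(θ/2) = 11.877045/sin(18.2270°) = 37.972111
C = V + |VC|·bis = (40.9432,42.5483)
T_A = V + ((C−V)·d_A)·d_A = V + 36.0668·d_A = (46.3482,31.9724)
T_B = V + ((C−V)·d_B)·d_B = V + 36.0668·d_B = (30.3117,47.8433)
sweep = 180° − θ = 143.5459°

center=(40.9432,42.5483) T_A=(46.3482,31.9724) T_B=(30.3117,47.8433) sweep=143.5459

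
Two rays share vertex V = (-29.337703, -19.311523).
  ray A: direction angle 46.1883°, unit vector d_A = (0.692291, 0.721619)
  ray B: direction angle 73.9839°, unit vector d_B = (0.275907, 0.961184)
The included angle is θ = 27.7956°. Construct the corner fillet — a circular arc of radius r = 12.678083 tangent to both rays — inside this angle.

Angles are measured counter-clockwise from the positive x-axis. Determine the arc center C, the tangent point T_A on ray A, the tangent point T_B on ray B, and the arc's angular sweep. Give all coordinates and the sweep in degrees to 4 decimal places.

bisector direction at 60.0861° = (0.498698,0.866776)
center distance |VC| = r/sin(θ/2) = 12.678083/sin(13.8978°) = 52.783390
C = V + |VC|·bis = (-3.0147,26.4398)
T_A = V + ((C−V)·d_A)·d_A = V + 51.2382·d_A = (6.1340,17.6629)
T_B = V + ((C−V)·d_B)·d_B = V + 51.2382·d_B = (-15.2007,29.9378)
sweep = 180° − θ = 152.2044°

center=(-3.0147,26.4398) T_A=(6.1340,17.6629) T_B=(-15.2007,29.9378) sweep=152.2044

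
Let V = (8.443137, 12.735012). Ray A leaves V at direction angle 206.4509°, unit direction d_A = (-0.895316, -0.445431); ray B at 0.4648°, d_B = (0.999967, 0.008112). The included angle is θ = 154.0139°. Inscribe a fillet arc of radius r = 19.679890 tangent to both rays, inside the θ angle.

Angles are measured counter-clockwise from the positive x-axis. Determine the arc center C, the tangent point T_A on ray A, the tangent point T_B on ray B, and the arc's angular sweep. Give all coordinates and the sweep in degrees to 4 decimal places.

center=(13.1436,-6.9074) T_A=(4.3776,10.7123) T_B=(12.9839,12.7718) sweep=25.9861

bisector direction at 283.4579° = (0.232730,-0.972541)
center distance |VC| = r/sin(θ/2) = 19.679890/sin(77.0070°) = 20.196986
C = V + |VC|·bis = (13.1436,-6.9074)
T_A = V + ((C−V)·d_A)·d_A = V + 4.5409·d_A = (4.3776,10.7123)
T_B = V + ((C−V)·d_B)·d_B = V + 4.5409·d_B = (12.9839,12.7718)
sweep = 180° − θ = 25.9861°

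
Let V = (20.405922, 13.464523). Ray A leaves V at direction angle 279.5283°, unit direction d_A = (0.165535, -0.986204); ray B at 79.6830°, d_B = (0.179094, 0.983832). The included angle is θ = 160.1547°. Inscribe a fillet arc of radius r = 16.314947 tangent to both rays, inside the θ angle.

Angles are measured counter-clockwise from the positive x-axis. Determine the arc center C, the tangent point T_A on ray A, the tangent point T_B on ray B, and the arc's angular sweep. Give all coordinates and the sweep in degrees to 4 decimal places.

bisector direction at 359.6057° = (0.999976,-0.006883)
center distance |VC| = r/sin(θ/2) = 16.314947/sin(80.0773°) = 16.562704
C = V + |VC|·bis = (36.9682,13.3505)
T_A = V + ((C−V)·d_A)·d_A = V + 2.8541·d_A = (20.8784,10.6498)
T_B = V + ((C−V)·d_B)·d_B = V + 2.8541·d_B = (20.9171,16.2724)
sweep = 180° − θ = 19.8453°

center=(36.9682,13.3505) T_A=(20.8784,10.6498) T_B=(20.9171,16.2724) sweep=19.8453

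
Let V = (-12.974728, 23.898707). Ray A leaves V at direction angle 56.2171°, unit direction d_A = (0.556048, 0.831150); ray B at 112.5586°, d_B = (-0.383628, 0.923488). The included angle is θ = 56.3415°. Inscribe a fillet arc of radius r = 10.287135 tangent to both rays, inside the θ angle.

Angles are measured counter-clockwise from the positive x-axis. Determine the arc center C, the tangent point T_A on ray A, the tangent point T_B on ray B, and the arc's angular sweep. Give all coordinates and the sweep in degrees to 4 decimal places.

bisector direction at 84.3879° = (0.097794,0.995207)
center distance |VC| = r/sin(θ/2) = 10.287135/sin(28.1708°) = 21.790125
C = V + |VC|·bis = (-10.8438,45.5844)
T_A = V + ((C−V)·d_A)·d_A = V + 19.2090·d_A = (-2.2936,39.8642)
T_B = V + ((C−V)·d_B)·d_B = V + 19.2090·d_B = (-20.3438,41.6380)
sweep = 180° − θ = 123.6585°

center=(-10.8438,45.5844) T_A=(-2.2936,39.8642) T_B=(-20.3438,41.6380) sweep=123.6585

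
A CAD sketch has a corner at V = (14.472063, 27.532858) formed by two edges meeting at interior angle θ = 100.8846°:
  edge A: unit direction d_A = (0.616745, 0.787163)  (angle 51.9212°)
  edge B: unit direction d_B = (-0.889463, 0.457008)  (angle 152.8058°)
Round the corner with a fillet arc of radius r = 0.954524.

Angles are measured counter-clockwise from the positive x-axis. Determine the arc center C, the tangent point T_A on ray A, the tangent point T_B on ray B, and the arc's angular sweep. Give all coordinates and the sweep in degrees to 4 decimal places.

bisector direction at 102.3635° = (-0.214113,0.976809)
center distance |VC| = r/sin(θ/2) = 0.954524/sin(50.4423°) = 1.238060
C = V + |VC|·bis = (14.2070,28.7422)
T_A = V + ((C−V)·d_A)·d_A = V + 0.7885·d_A = (14.9583,28.1535)
T_B = V + ((C−V)·d_B)·d_B = V + 0.7885·d_B = (13.7708,27.8932)
sweep = 180° − θ = 79.1154°

center=(14.2070,28.7422) T_A=(14.9583,28.1535) T_B=(13.7708,27.8932) sweep=79.1154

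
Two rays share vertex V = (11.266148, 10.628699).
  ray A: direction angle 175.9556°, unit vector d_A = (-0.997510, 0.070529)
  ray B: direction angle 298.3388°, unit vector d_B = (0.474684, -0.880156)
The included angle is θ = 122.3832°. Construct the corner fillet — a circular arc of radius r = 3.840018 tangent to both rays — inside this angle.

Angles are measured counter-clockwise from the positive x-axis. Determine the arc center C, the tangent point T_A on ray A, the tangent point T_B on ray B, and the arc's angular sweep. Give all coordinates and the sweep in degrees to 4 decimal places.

center=(8.8888,6.9472) T_A=(9.1596,10.7776) T_B=(12.2686,8.7700) sweep=57.6168

bisector direction at 237.1472° = (-0.542483,-0.840067)
center distance |VC| = r/sin(θ/2) = 3.840018/sin(61.1916°) = 4.382401
C = V + |VC|·bis = (8.8888,6.9472)
T_A = V + ((C−V)·d_A)·d_A = V + 2.1118·d_A = (9.1596,10.7776)
T_B = V + ((C−V)·d_B)·d_B = V + 2.1118·d_B = (12.2686,8.7700)
sweep = 180° − θ = 57.6168°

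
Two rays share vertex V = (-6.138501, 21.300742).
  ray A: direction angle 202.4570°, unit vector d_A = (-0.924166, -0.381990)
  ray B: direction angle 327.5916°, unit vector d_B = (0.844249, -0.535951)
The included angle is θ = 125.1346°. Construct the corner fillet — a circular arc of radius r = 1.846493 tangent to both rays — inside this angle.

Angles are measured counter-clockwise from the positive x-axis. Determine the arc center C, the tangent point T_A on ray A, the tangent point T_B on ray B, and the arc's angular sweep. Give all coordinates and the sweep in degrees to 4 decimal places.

bisector direction at 265.0243° = (-0.086733,-0.996232)
center distance |VC| = r/sin(θ/2) = 1.846493/sin(62.5673°) = 2.080432
C = V + |VC|·bis = (-6.3189,19.2281)
T_A = V + ((C−V)·d_A)·d_A = V + 0.9585·d_A = (-7.0243,20.9346)
T_B = V + ((C−V)·d_B)·d_B = V + 0.9585·d_B = (-5.3293,20.7871)
sweep = 180° − θ = 54.8654°

center=(-6.3189,19.2281) T_A=(-7.0243,20.9346) T_B=(-5.3293,20.7871) sweep=54.8654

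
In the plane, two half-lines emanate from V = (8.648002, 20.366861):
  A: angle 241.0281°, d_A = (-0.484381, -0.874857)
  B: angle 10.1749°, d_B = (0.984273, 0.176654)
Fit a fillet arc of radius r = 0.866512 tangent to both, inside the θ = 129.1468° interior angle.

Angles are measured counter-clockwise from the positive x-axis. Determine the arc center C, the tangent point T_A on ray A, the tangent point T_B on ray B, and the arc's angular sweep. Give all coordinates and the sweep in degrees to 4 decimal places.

bisector direction at 305.6015° = (0.582144,-0.813086)
center distance |VC| = r/sin(θ/2) = 0.866512/sin(64.5734°) = 0.959448
C = V + |VC|·bis = (9.2065,19.5867)
T_A = V + ((C−V)·d_A)·d_A = V + 0.4119·d_A = (8.4485,20.0065)
T_B = V + ((C−V)·d_B)·d_B = V + 0.4119·d_B = (9.0535,20.4396)
sweep = 180° − θ = 50.8532°

center=(9.2065,19.5867) T_A=(8.4485,20.0065) T_B=(9.0535,20.4396) sweep=50.8532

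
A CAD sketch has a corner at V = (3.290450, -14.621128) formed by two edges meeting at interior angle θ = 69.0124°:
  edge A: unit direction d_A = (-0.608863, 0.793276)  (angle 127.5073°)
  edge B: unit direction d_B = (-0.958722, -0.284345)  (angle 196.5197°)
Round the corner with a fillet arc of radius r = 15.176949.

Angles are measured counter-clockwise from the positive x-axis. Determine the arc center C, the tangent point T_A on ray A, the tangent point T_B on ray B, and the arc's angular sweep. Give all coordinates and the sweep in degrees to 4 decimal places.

bisector direction at 162.0135° = (-0.951129,0.308793)
center distance |VC| = r/sin(θ/2) = 15.176949/sin(34.5062°) = 26.790948
C = V + |VC|·bis = (-22.1912,-6.3483)
T_A = V + ((C−V)·d_A)·d_A = V + 22.0775·d_A = (-10.1517,2.8924)
T_B = V + ((C−V)·d_B)·d_B = V + 22.0775·d_B = (-17.8757,-20.8987)
sweep = 180° − θ = 110.9876°

center=(-22.1912,-6.3483) T_A=(-10.1517,2.8924) T_B=(-17.8757,-20.8987) sweep=110.9876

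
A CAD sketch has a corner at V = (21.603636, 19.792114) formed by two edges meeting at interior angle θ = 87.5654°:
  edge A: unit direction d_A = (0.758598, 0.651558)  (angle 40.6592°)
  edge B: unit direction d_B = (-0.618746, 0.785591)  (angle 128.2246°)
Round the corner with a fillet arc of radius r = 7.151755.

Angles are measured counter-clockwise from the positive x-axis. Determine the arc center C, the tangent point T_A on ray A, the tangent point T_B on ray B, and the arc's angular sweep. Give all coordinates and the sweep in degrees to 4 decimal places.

bisector direction at 84.4419° = (0.096855,0.995298)
center distance |VC| = r/sin(θ/2) = 7.151755/sin(43.7827°) = 10.336023
C = V + |VC|·bis = (22.6047,30.0795)
T_A = V + ((C−V)·d_A)·d_A = V + 7.4623·d_A = (27.2645,24.6542)
T_B = V + ((C−V)·d_B)·d_B = V + 7.4623·d_B = (16.9864,25.6544)
sweep = 180° − θ = 92.4346°

center=(22.6047,30.0795) T_A=(27.2645,24.6542) T_B=(16.9864,25.6544) sweep=92.4346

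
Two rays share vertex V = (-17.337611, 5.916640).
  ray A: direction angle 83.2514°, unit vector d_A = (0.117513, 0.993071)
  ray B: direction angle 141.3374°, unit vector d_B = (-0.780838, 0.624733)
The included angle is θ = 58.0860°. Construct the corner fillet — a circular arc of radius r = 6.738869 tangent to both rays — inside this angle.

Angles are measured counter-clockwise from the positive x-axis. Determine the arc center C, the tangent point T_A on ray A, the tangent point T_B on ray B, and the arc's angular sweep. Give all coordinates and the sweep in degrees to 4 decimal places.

center=(-22.6037,18.7602) T_A=(-15.9115,17.9683) T_B=(-26.8137,13.4982) sweep=121.9140

bisector direction at 112.2944° = (-0.379366,0.925247)
center distance |VC| = r/sin(θ/2) = 6.738869/sin(29.0430°) = 13.881241
C = V + |VC|·bis = (-22.6037,18.7602)
T_A = V + ((C−V)·d_A)·d_A = V + 12.1358·d_A = (-15.9115,17.9683)
T_B = V + ((C−V)·d_B)·d_B = V + 12.1358·d_B = (-26.8137,13.4982)
sweep = 180° − θ = 121.9140°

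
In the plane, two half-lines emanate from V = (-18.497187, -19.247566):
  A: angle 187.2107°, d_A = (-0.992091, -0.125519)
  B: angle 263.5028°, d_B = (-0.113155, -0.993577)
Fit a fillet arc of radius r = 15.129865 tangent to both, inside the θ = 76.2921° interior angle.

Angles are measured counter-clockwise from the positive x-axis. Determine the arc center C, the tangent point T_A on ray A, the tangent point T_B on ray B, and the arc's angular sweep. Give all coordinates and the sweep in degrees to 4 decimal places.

bisector direction at 225.3568° = (-0.702690,-0.711496)
center distance |VC| = r/sin(θ/2) = 15.129865/sin(38.1461°) = 24.495135
C = V + |VC|·bis = (-35.7097,-36.6758)
T_A = V + ((C−V)·d_A)·d_A = V + 19.2639·d_A = (-37.6088,-21.6655)
T_B = V + ((C−V)·d_B)·d_B = V + 19.2639·d_B = (-20.6770,-38.3878)
sweep = 180° − θ = 103.7079°

center=(-35.7097,-36.6758) T_A=(-37.6088,-21.6655) T_B=(-20.6770,-38.3878) sweep=103.7079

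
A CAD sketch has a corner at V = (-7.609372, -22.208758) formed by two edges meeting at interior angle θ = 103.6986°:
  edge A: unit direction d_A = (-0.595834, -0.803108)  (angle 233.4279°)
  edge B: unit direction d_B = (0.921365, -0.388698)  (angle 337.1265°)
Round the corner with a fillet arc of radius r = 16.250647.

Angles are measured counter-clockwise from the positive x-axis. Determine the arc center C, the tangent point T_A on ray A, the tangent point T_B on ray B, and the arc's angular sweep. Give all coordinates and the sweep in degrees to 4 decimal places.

center=(-2.1644,-42.1434) T_A=(-15.2154,-32.4607) T_B=(4.1522,-27.1706) sweep=76.3014

bisector direction at 285.2772° = (0.263489,-0.964662)
center distance |VC| = r/sin(θ/2) = 16.250647/sin(51.8493°) = 20.664904
C = V + |VC|·bis = (-2.1644,-42.1434)
T_A = V + ((C−V)·d_A)·d_A = V + 12.7654·d_A = (-15.2154,-32.4607)
T_B = V + ((C−V)·d_B)·d_B = V + 12.7654·d_B = (4.1522,-27.1706)
sweep = 180° − θ = 76.3014°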